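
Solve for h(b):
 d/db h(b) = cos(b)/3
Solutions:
 h(b) = C1 + sin(b)/3


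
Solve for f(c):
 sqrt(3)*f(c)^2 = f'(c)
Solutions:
 f(c) = -1/(C1 + sqrt(3)*c)


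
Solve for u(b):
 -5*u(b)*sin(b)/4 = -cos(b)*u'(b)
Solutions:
 u(b) = C1/cos(b)^(5/4)


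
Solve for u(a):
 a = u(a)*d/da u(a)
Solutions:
 u(a) = -sqrt(C1 + a^2)
 u(a) = sqrt(C1 + a^2)


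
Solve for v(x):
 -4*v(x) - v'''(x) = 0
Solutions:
 v(x) = C3*exp(-2^(2/3)*x) + (C1*sin(2^(2/3)*sqrt(3)*x/2) + C2*cos(2^(2/3)*sqrt(3)*x/2))*exp(2^(2/3)*x/2)


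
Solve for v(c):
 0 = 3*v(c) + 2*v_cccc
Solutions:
 v(c) = (C1*sin(6^(1/4)*c/2) + C2*cos(6^(1/4)*c/2))*exp(-6^(1/4)*c/2) + (C3*sin(6^(1/4)*c/2) + C4*cos(6^(1/4)*c/2))*exp(6^(1/4)*c/2)


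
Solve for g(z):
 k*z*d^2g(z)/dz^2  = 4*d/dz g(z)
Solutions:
 g(z) = C1 + z^(((re(k) + 4)*re(k) + im(k)^2)/(re(k)^2 + im(k)^2))*(C2*sin(4*log(z)*Abs(im(k))/(re(k)^2 + im(k)^2)) + C3*cos(4*log(z)*im(k)/(re(k)^2 + im(k)^2)))


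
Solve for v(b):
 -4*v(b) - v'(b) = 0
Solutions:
 v(b) = C1*exp(-4*b)


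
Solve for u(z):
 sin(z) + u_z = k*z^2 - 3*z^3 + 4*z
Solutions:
 u(z) = C1 + k*z^3/3 - 3*z^4/4 + 2*z^2 + cos(z)


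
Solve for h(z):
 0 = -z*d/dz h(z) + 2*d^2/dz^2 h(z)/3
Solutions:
 h(z) = C1 + C2*erfi(sqrt(3)*z/2)


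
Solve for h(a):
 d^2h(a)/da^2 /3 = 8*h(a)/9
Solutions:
 h(a) = C1*exp(-2*sqrt(6)*a/3) + C2*exp(2*sqrt(6)*a/3)


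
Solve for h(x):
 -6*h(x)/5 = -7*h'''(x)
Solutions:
 h(x) = C3*exp(35^(2/3)*6^(1/3)*x/35) + (C1*sin(2^(1/3)*3^(5/6)*35^(2/3)*x/70) + C2*cos(2^(1/3)*3^(5/6)*35^(2/3)*x/70))*exp(-35^(2/3)*6^(1/3)*x/70)


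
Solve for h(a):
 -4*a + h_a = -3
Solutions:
 h(a) = C1 + 2*a^2 - 3*a


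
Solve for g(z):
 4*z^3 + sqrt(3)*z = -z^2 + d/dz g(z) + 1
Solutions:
 g(z) = C1 + z^4 + z^3/3 + sqrt(3)*z^2/2 - z


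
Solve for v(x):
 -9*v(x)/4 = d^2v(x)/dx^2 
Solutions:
 v(x) = C1*sin(3*x/2) + C2*cos(3*x/2)


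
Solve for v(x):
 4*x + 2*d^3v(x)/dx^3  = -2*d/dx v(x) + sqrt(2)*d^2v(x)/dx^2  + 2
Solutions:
 v(x) = C1 - x^2 - sqrt(2)*x + x + (C2*sin(sqrt(14)*x/4) + C3*cos(sqrt(14)*x/4))*exp(sqrt(2)*x/4)


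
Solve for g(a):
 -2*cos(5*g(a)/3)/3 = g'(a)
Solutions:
 2*a/3 - 3*log(sin(5*g(a)/3) - 1)/10 + 3*log(sin(5*g(a)/3) + 1)/10 = C1


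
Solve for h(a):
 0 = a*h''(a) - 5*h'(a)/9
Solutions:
 h(a) = C1 + C2*a^(14/9)


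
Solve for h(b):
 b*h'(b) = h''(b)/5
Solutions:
 h(b) = C1 + C2*erfi(sqrt(10)*b/2)


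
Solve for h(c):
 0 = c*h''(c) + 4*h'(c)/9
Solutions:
 h(c) = C1 + C2*c^(5/9)


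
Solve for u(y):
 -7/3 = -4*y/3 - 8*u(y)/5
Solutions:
 u(y) = 35/24 - 5*y/6


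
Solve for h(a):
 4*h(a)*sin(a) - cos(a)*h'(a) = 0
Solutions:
 h(a) = C1/cos(a)^4


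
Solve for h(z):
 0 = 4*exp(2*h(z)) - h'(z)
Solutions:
 h(z) = log(-sqrt(-1/(C1 + 4*z))) - log(2)/2
 h(z) = log(-1/(C1 + 4*z))/2 - log(2)/2


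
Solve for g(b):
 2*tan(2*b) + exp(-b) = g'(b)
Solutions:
 g(b) = C1 + log(tan(2*b)^2 + 1)/2 - exp(-b)


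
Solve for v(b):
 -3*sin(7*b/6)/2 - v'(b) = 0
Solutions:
 v(b) = C1 + 9*cos(7*b/6)/7


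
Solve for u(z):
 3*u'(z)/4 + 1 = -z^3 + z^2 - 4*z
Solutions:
 u(z) = C1 - z^4/3 + 4*z^3/9 - 8*z^2/3 - 4*z/3


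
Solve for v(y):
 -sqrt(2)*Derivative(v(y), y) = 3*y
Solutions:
 v(y) = C1 - 3*sqrt(2)*y^2/4


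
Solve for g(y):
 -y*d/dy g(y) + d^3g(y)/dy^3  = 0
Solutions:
 g(y) = C1 + Integral(C2*airyai(y) + C3*airybi(y), y)


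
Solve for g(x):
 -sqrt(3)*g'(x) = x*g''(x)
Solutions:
 g(x) = C1 + C2*x^(1 - sqrt(3))


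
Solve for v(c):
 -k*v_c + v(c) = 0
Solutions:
 v(c) = C1*exp(c/k)


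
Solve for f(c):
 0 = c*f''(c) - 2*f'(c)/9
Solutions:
 f(c) = C1 + C2*c^(11/9)


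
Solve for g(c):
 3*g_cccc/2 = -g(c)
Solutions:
 g(c) = (C1*sin(6^(3/4)*c/6) + C2*cos(6^(3/4)*c/6))*exp(-6^(3/4)*c/6) + (C3*sin(6^(3/4)*c/6) + C4*cos(6^(3/4)*c/6))*exp(6^(3/4)*c/6)


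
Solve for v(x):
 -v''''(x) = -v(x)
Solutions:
 v(x) = C1*exp(-x) + C2*exp(x) + C3*sin(x) + C4*cos(x)


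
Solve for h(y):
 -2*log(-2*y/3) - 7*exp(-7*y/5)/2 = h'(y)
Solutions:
 h(y) = C1 - 2*y*log(-y) + 2*y*(-log(2) + 1 + log(3)) + 5*exp(-7*y/5)/2


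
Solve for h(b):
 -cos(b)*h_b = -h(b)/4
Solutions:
 h(b) = C1*(sin(b) + 1)^(1/8)/(sin(b) - 1)^(1/8)


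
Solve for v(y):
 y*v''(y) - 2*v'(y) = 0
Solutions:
 v(y) = C1 + C2*y^3


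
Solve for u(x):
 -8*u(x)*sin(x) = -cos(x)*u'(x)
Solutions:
 u(x) = C1/cos(x)^8


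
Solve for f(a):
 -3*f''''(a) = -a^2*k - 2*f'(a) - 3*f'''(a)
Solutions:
 f(a) = C1 + C2*exp(a*(-(3*sqrt(11) + 10)^(1/3) - 1/(3*sqrt(11) + 10)^(1/3) + 2)/6)*sin(sqrt(3)*a*(-(3*sqrt(11) + 10)^(1/3) + (3*sqrt(11) + 10)^(-1/3))/6) + C3*exp(a*(-(3*sqrt(11) + 10)^(1/3) - 1/(3*sqrt(11) + 10)^(1/3) + 2)/6)*cos(sqrt(3)*a*(-(3*sqrt(11) + 10)^(1/3) + (3*sqrt(11) + 10)^(-1/3))/6) + C4*exp(a*((3*sqrt(11) + 10)^(-1/3) + 1 + (3*sqrt(11) + 10)^(1/3))/3) - a^3*k/6 + 3*a*k/2


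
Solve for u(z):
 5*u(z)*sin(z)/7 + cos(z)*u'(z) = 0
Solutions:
 u(z) = C1*cos(z)^(5/7)


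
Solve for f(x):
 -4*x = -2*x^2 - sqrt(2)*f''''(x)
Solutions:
 f(x) = C1 + C2*x + C3*x^2 + C4*x^3 - sqrt(2)*x^6/360 + sqrt(2)*x^5/60


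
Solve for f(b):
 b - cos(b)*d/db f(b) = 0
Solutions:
 f(b) = C1 + Integral(b/cos(b), b)


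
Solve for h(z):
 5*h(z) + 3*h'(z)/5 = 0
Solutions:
 h(z) = C1*exp(-25*z/3)


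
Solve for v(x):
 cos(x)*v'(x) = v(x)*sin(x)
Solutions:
 v(x) = C1/cos(x)


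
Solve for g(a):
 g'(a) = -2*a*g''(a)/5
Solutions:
 g(a) = C1 + C2/a^(3/2)


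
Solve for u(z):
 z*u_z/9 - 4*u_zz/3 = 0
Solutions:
 u(z) = C1 + C2*erfi(sqrt(6)*z/12)


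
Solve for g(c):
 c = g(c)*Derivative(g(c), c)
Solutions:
 g(c) = -sqrt(C1 + c^2)
 g(c) = sqrt(C1 + c^2)


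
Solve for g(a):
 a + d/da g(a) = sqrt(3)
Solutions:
 g(a) = C1 - a^2/2 + sqrt(3)*a


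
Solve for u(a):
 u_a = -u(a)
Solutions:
 u(a) = C1*exp(-a)


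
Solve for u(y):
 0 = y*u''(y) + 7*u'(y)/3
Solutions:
 u(y) = C1 + C2/y^(4/3)


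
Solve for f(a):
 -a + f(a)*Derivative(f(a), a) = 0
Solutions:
 f(a) = -sqrt(C1 + a^2)
 f(a) = sqrt(C1 + a^2)


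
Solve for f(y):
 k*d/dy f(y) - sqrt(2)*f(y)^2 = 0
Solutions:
 f(y) = -k/(C1*k + sqrt(2)*y)


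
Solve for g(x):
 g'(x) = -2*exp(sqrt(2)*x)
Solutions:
 g(x) = C1 - sqrt(2)*exp(sqrt(2)*x)


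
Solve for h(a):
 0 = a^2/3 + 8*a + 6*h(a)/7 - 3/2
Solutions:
 h(a) = -7*a^2/18 - 28*a/3 + 7/4


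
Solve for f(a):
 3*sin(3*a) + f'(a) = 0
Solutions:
 f(a) = C1 + cos(3*a)


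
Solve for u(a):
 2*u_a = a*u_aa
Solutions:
 u(a) = C1 + C2*a^3


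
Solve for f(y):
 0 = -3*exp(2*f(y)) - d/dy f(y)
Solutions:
 f(y) = log(-sqrt(-1/(C1 - 3*y))) - log(2)/2
 f(y) = log(-1/(C1 - 3*y))/2 - log(2)/2


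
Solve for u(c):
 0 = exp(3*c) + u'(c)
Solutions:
 u(c) = C1 - exp(3*c)/3


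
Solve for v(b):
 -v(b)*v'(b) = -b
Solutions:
 v(b) = -sqrt(C1 + b^2)
 v(b) = sqrt(C1 + b^2)


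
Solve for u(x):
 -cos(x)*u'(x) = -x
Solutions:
 u(x) = C1 + Integral(x/cos(x), x)


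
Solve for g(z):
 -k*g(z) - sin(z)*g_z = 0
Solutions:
 g(z) = C1*exp(k*(-log(cos(z) - 1) + log(cos(z) + 1))/2)


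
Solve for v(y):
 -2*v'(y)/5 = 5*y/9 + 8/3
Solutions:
 v(y) = C1 - 25*y^2/36 - 20*y/3


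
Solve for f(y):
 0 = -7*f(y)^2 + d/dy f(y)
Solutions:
 f(y) = -1/(C1 + 7*y)


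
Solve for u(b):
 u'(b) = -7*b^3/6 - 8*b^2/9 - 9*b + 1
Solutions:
 u(b) = C1 - 7*b^4/24 - 8*b^3/27 - 9*b^2/2 + b


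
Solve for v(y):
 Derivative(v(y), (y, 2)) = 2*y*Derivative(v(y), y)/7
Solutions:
 v(y) = C1 + C2*erfi(sqrt(7)*y/7)


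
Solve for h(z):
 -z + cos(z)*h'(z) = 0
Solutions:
 h(z) = C1 + Integral(z/cos(z), z)


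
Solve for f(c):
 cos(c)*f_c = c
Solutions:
 f(c) = C1 + Integral(c/cos(c), c)


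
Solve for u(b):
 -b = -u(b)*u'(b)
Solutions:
 u(b) = -sqrt(C1 + b^2)
 u(b) = sqrt(C1 + b^2)


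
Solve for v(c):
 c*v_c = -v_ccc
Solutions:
 v(c) = C1 + Integral(C2*airyai(-c) + C3*airybi(-c), c)


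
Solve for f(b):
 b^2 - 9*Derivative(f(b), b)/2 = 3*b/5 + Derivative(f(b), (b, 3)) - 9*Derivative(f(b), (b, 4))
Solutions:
 f(b) = C1 + C2*exp(b*(-2^(1/3)*(81*sqrt(59073) + 19687)^(1/3) - 2*2^(2/3)/(81*sqrt(59073) + 19687)^(1/3) + 4)/108)*sin(2^(1/3)*sqrt(3)*b*(-(81*sqrt(59073) + 19687)^(1/3) + 2*2^(1/3)/(81*sqrt(59073) + 19687)^(1/3))/108) + C3*exp(b*(-2^(1/3)*(81*sqrt(59073) + 19687)^(1/3) - 2*2^(2/3)/(81*sqrt(59073) + 19687)^(1/3) + 4)/108)*cos(2^(1/3)*sqrt(3)*b*(-(81*sqrt(59073) + 19687)^(1/3) + 2*2^(1/3)/(81*sqrt(59073) + 19687)^(1/3))/108) + C4*exp(b*(2*2^(2/3)/(81*sqrt(59073) + 19687)^(1/3) + 2 + 2^(1/3)*(81*sqrt(59073) + 19687)^(1/3))/54) + 2*b^3/27 - b^2/15 - 8*b/81


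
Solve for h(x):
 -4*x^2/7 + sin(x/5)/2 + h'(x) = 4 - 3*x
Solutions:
 h(x) = C1 + 4*x^3/21 - 3*x^2/2 + 4*x + 5*cos(x/5)/2


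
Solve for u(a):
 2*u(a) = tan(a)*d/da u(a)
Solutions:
 u(a) = C1*sin(a)^2


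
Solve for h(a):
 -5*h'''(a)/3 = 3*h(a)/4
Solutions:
 h(a) = C3*exp(-3^(2/3)*50^(1/3)*a/10) + (C1*sin(3*3^(1/6)*50^(1/3)*a/20) + C2*cos(3*3^(1/6)*50^(1/3)*a/20))*exp(3^(2/3)*50^(1/3)*a/20)


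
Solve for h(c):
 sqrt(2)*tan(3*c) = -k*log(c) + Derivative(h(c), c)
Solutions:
 h(c) = C1 + c*k*(log(c) - 1) - sqrt(2)*log(cos(3*c))/3


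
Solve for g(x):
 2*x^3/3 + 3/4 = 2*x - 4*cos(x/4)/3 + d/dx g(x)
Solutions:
 g(x) = C1 + x^4/6 - x^2 + 3*x/4 + 16*sin(x/4)/3


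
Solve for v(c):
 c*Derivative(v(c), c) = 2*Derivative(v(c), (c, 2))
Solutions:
 v(c) = C1 + C2*erfi(c/2)


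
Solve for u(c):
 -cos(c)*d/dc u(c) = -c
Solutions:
 u(c) = C1 + Integral(c/cos(c), c)


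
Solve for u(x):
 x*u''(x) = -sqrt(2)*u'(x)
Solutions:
 u(x) = C1 + C2*x^(1 - sqrt(2))


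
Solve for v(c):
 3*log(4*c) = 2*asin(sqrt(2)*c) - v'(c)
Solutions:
 v(c) = C1 - 3*c*log(c) + 2*c*asin(sqrt(2)*c) - 6*c*log(2) + 3*c + sqrt(2)*sqrt(1 - 2*c^2)


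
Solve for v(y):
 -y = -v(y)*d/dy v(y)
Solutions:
 v(y) = -sqrt(C1 + y^2)
 v(y) = sqrt(C1 + y^2)


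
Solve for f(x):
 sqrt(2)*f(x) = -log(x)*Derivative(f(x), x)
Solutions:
 f(x) = C1*exp(-sqrt(2)*li(x))


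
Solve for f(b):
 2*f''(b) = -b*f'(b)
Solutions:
 f(b) = C1 + C2*erf(b/2)


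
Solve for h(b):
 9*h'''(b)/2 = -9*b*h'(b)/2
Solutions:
 h(b) = C1 + Integral(C2*airyai(-b) + C3*airybi(-b), b)


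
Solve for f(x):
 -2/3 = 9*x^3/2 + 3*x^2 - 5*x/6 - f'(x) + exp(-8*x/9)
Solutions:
 f(x) = C1 + 9*x^4/8 + x^3 - 5*x^2/12 + 2*x/3 - 9*exp(-8*x/9)/8


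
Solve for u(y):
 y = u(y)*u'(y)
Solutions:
 u(y) = -sqrt(C1 + y^2)
 u(y) = sqrt(C1 + y^2)


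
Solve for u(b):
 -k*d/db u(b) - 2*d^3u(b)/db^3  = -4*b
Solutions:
 u(b) = C1 + C2*exp(-sqrt(2)*b*sqrt(-k)/2) + C3*exp(sqrt(2)*b*sqrt(-k)/2) + 2*b^2/k


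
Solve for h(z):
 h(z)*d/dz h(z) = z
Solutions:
 h(z) = -sqrt(C1 + z^2)
 h(z) = sqrt(C1 + z^2)


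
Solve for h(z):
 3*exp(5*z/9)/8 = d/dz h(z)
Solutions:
 h(z) = C1 + 27*exp(5*z/9)/40


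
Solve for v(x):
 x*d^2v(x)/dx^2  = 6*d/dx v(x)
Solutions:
 v(x) = C1 + C2*x^7


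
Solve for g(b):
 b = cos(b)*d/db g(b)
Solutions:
 g(b) = C1 + Integral(b/cos(b), b)


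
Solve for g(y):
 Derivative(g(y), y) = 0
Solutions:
 g(y) = C1


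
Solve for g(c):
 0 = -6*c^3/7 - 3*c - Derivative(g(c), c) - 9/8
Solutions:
 g(c) = C1 - 3*c^4/14 - 3*c^2/2 - 9*c/8


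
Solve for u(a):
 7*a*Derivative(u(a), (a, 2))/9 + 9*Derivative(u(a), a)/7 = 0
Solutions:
 u(a) = C1 + C2/a^(32/49)


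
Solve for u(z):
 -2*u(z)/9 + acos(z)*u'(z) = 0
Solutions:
 u(z) = C1*exp(2*Integral(1/acos(z), z)/9)


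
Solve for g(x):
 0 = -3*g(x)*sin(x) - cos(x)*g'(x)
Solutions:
 g(x) = C1*cos(x)^3


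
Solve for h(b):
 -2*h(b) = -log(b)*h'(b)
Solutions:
 h(b) = C1*exp(2*li(b))


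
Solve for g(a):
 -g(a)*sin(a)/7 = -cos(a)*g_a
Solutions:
 g(a) = C1/cos(a)^(1/7)


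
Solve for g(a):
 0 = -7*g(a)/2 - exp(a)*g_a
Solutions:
 g(a) = C1*exp(7*exp(-a)/2)


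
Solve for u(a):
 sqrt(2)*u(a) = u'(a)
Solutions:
 u(a) = C1*exp(sqrt(2)*a)


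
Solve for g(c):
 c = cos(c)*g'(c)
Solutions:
 g(c) = C1 + Integral(c/cos(c), c)


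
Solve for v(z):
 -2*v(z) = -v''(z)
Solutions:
 v(z) = C1*exp(-sqrt(2)*z) + C2*exp(sqrt(2)*z)


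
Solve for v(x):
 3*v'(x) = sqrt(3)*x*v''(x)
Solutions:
 v(x) = C1 + C2*x^(1 + sqrt(3))


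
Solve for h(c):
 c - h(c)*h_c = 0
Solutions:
 h(c) = -sqrt(C1 + c^2)
 h(c) = sqrt(C1 + c^2)


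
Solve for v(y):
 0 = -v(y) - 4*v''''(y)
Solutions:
 v(y) = (C1*sin(y/2) + C2*cos(y/2))*exp(-y/2) + (C3*sin(y/2) + C4*cos(y/2))*exp(y/2)


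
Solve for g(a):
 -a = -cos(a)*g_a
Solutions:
 g(a) = C1 + Integral(a/cos(a), a)


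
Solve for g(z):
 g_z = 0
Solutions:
 g(z) = C1


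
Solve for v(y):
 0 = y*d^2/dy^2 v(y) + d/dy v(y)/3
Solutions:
 v(y) = C1 + C2*y^(2/3)


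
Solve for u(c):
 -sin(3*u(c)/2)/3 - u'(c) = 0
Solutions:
 u(c) = -2*acos((-C1 - exp(c))/(C1 - exp(c)))/3 + 4*pi/3
 u(c) = 2*acos((-C1 - exp(c))/(C1 - exp(c)))/3


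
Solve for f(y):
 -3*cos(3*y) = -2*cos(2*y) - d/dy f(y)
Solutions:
 f(y) = C1 - sin(2*y) + sin(3*y)


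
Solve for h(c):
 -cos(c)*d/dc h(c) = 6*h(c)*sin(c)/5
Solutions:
 h(c) = C1*cos(c)^(6/5)


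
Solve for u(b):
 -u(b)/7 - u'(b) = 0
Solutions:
 u(b) = C1*exp(-b/7)


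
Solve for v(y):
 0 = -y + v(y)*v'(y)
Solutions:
 v(y) = -sqrt(C1 + y^2)
 v(y) = sqrt(C1 + y^2)


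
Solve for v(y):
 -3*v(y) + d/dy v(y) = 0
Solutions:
 v(y) = C1*exp(3*y)


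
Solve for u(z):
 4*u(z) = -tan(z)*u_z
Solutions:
 u(z) = C1/sin(z)^4


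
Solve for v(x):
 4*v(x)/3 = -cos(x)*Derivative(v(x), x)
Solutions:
 v(x) = C1*(sin(x) - 1)^(2/3)/(sin(x) + 1)^(2/3)


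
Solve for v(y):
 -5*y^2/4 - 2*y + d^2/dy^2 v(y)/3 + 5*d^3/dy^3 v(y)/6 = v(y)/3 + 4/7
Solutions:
 v(y) = C1*exp(-y*(4/(15*sqrt(1977) + 667)^(1/3) + 4 + (15*sqrt(1977) + 667)^(1/3))/30)*sin(sqrt(3)*y*(-(15*sqrt(1977) + 667)^(1/3) + 4/(15*sqrt(1977) + 667)^(1/3))/30) + C2*exp(-y*(4/(15*sqrt(1977) + 667)^(1/3) + 4 + (15*sqrt(1977) + 667)^(1/3))/30)*cos(sqrt(3)*y*(-(15*sqrt(1977) + 667)^(1/3) + 4/(15*sqrt(1977) + 667)^(1/3))/30) + C3*exp(y*(-2 + 4/(15*sqrt(1977) + 667)^(1/3) + (15*sqrt(1977) + 667)^(1/3))/15) - 15*y^2/4 - 6*y - 129/14


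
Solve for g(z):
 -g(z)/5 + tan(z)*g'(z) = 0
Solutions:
 g(z) = C1*sin(z)^(1/5)


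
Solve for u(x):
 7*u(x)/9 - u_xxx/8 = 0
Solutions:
 u(x) = C3*exp(2*21^(1/3)*x/3) + (C1*sin(3^(5/6)*7^(1/3)*x/3) + C2*cos(3^(5/6)*7^(1/3)*x/3))*exp(-21^(1/3)*x/3)


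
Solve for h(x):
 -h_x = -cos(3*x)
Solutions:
 h(x) = C1 + sin(3*x)/3


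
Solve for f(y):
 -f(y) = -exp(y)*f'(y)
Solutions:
 f(y) = C1*exp(-exp(-y))


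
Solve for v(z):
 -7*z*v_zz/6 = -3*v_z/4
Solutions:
 v(z) = C1 + C2*z^(23/14)


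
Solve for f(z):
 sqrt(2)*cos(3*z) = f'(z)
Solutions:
 f(z) = C1 + sqrt(2)*sin(3*z)/3


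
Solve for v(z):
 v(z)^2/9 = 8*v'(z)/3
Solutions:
 v(z) = -24/(C1 + z)


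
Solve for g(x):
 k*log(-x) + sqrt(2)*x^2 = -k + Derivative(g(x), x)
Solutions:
 g(x) = C1 + k*x*log(-x) + sqrt(2)*x^3/3


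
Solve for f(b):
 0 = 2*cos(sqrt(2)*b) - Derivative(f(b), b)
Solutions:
 f(b) = C1 + sqrt(2)*sin(sqrt(2)*b)


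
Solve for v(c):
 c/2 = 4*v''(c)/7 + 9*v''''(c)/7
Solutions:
 v(c) = C1 + C2*c + C3*sin(2*c/3) + C4*cos(2*c/3) + 7*c^3/48


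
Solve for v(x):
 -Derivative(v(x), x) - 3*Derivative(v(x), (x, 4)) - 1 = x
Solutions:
 v(x) = C1 + C4*exp(-3^(2/3)*x/3) - x^2/2 - x + (C2*sin(3^(1/6)*x/2) + C3*cos(3^(1/6)*x/2))*exp(3^(2/3)*x/6)


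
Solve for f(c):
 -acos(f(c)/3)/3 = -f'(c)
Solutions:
 Integral(1/acos(_y/3), (_y, f(c))) = C1 + c/3


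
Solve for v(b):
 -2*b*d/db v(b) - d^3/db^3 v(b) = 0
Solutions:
 v(b) = C1 + Integral(C2*airyai(-2^(1/3)*b) + C3*airybi(-2^(1/3)*b), b)


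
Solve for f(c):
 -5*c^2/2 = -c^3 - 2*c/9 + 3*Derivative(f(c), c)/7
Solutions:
 f(c) = C1 + 7*c^4/12 - 35*c^3/18 + 7*c^2/27


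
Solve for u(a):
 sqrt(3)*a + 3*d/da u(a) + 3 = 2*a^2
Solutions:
 u(a) = C1 + 2*a^3/9 - sqrt(3)*a^2/6 - a


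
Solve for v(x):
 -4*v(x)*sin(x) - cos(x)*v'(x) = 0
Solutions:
 v(x) = C1*cos(x)^4


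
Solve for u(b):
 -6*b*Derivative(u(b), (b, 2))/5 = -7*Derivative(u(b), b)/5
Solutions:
 u(b) = C1 + C2*b^(13/6)


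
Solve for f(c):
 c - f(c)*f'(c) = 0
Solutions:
 f(c) = -sqrt(C1 + c^2)
 f(c) = sqrt(C1 + c^2)


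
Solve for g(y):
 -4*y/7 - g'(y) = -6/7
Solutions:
 g(y) = C1 - 2*y^2/7 + 6*y/7


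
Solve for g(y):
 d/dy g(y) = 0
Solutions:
 g(y) = C1


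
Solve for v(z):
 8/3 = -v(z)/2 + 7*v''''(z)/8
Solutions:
 v(z) = C1*exp(-sqrt(2)*7^(3/4)*z/7) + C2*exp(sqrt(2)*7^(3/4)*z/7) + C3*sin(sqrt(2)*7^(3/4)*z/7) + C4*cos(sqrt(2)*7^(3/4)*z/7) - 16/3


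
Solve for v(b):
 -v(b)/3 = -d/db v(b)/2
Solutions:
 v(b) = C1*exp(2*b/3)


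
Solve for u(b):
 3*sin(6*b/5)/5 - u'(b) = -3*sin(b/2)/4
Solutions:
 u(b) = C1 - 3*cos(b/2)/2 - cos(6*b/5)/2


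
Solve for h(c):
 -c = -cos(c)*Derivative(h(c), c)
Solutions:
 h(c) = C1 + Integral(c/cos(c), c)


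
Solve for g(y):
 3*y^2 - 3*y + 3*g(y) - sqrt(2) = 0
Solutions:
 g(y) = -y^2 + y + sqrt(2)/3


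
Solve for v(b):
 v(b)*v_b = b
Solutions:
 v(b) = -sqrt(C1 + b^2)
 v(b) = sqrt(C1 + b^2)


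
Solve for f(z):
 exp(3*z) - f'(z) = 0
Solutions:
 f(z) = C1 + exp(3*z)/3


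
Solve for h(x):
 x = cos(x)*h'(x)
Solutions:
 h(x) = C1 + Integral(x/cos(x), x)


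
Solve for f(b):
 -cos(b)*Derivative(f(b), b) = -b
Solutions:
 f(b) = C1 + Integral(b/cos(b), b)


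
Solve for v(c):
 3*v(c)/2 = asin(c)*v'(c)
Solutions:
 v(c) = C1*exp(3*Integral(1/asin(c), c)/2)


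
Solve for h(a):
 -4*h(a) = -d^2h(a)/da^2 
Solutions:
 h(a) = C1*exp(-2*a) + C2*exp(2*a)


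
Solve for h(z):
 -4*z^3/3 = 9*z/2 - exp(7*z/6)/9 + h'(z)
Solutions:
 h(z) = C1 - z^4/3 - 9*z^2/4 + 2*exp(7*z/6)/21


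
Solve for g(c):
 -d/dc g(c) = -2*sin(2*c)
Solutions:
 g(c) = C1 - cos(2*c)


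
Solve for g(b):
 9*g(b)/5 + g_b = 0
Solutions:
 g(b) = C1*exp(-9*b/5)


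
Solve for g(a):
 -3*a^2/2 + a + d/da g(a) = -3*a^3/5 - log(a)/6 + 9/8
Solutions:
 g(a) = C1 - 3*a^4/20 + a^3/2 - a^2/2 - a*log(a)/6 + 31*a/24


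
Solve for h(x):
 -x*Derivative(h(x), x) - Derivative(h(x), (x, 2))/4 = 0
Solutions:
 h(x) = C1 + C2*erf(sqrt(2)*x)


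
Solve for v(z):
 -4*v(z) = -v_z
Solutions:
 v(z) = C1*exp(4*z)


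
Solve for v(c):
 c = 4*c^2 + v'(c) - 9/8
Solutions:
 v(c) = C1 - 4*c^3/3 + c^2/2 + 9*c/8


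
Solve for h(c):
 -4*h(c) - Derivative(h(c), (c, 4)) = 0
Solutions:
 h(c) = (C1*sin(c) + C2*cos(c))*exp(-c) + (C3*sin(c) + C4*cos(c))*exp(c)


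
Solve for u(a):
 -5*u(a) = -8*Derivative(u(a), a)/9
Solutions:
 u(a) = C1*exp(45*a/8)


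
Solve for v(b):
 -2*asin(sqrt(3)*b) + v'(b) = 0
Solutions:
 v(b) = C1 + 2*b*asin(sqrt(3)*b) + 2*sqrt(3)*sqrt(1 - 3*b^2)/3


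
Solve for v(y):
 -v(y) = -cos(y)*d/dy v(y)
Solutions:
 v(y) = C1*sqrt(sin(y) + 1)/sqrt(sin(y) - 1)


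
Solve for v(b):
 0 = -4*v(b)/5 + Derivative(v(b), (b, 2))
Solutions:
 v(b) = C1*exp(-2*sqrt(5)*b/5) + C2*exp(2*sqrt(5)*b/5)


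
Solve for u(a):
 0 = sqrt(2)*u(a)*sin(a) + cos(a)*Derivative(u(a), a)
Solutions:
 u(a) = C1*cos(a)^(sqrt(2))


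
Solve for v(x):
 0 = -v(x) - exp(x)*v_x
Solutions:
 v(x) = C1*exp(exp(-x))


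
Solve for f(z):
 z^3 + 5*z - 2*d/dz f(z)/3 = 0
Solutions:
 f(z) = C1 + 3*z^4/8 + 15*z^2/4


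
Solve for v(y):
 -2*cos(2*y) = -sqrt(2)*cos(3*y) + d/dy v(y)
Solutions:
 v(y) = C1 - sin(2*y) + sqrt(2)*sin(3*y)/3


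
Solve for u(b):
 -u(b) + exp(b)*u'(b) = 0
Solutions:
 u(b) = C1*exp(-exp(-b))


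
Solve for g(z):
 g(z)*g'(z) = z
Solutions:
 g(z) = -sqrt(C1 + z^2)
 g(z) = sqrt(C1 + z^2)


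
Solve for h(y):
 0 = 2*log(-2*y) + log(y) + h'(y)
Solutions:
 h(y) = C1 - 3*y*log(y) + y*(-2*log(2) + 3 - 2*I*pi)


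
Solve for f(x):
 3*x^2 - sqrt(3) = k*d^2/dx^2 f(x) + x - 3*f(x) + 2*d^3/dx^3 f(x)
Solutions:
 f(x) = C1*exp(-x*(k^2/(k^3 + sqrt(-k^6 + (k^3 - 162)^2) - 162)^(1/3) + k + (k^3 + sqrt(-k^6 + (k^3 - 162)^2) - 162)^(1/3))/6) + C2*exp(x*(-4*k^2/((-1 + sqrt(3)*I)*(k^3 + sqrt(-k^6 + (k^3 - 162)^2) - 162)^(1/3)) - 2*k + (k^3 + sqrt(-k^6 + (k^3 - 162)^2) - 162)^(1/3) - sqrt(3)*I*(k^3 + sqrt(-k^6 + (k^3 - 162)^2) - 162)^(1/3))/12) + C3*exp(x*(4*k^2/((1 + sqrt(3)*I)*(k^3 + sqrt(-k^6 + (k^3 - 162)^2) - 162)^(1/3)) - 2*k + (k^3 + sqrt(-k^6 + (k^3 - 162)^2) - 162)^(1/3) + sqrt(3)*I*(k^3 + sqrt(-k^6 + (k^3 - 162)^2) - 162)^(1/3))/12) - 2*k/3 - x^2 + x/3 + sqrt(3)/3


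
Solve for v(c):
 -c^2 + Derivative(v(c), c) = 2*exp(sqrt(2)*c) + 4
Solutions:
 v(c) = C1 + c^3/3 + 4*c + sqrt(2)*exp(sqrt(2)*c)


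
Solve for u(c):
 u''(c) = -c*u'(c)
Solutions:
 u(c) = C1 + C2*erf(sqrt(2)*c/2)


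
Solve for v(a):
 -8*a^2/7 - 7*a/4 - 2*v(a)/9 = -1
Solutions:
 v(a) = -36*a^2/7 - 63*a/8 + 9/2


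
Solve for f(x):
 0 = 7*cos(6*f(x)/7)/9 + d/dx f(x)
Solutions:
 7*x/9 - 7*log(sin(6*f(x)/7) - 1)/12 + 7*log(sin(6*f(x)/7) + 1)/12 = C1


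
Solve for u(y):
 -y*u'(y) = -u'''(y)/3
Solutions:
 u(y) = C1 + Integral(C2*airyai(3^(1/3)*y) + C3*airybi(3^(1/3)*y), y)


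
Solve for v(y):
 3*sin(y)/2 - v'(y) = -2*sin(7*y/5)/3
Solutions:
 v(y) = C1 - 3*cos(y)/2 - 10*cos(7*y/5)/21


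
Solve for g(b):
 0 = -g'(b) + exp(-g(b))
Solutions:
 g(b) = log(C1 + b)


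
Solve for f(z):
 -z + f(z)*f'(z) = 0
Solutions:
 f(z) = -sqrt(C1 + z^2)
 f(z) = sqrt(C1 + z^2)


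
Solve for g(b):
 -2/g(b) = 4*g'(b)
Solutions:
 g(b) = -sqrt(C1 - b)
 g(b) = sqrt(C1 - b)


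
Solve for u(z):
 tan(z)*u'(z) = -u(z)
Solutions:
 u(z) = C1/sin(z)


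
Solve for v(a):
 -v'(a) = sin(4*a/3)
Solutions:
 v(a) = C1 + 3*cos(4*a/3)/4


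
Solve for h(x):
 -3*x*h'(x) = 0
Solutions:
 h(x) = C1


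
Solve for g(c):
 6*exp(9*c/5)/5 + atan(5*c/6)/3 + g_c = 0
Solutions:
 g(c) = C1 - c*atan(5*c/6)/3 - 2*exp(9*c/5)/3 + log(25*c^2 + 36)/5


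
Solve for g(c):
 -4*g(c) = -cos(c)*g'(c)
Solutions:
 g(c) = C1*(sin(c)^2 + 2*sin(c) + 1)/(sin(c)^2 - 2*sin(c) + 1)


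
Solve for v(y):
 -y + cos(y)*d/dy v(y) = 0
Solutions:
 v(y) = C1 + Integral(y/cos(y), y)


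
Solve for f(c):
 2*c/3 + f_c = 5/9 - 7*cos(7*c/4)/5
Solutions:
 f(c) = C1 - c^2/3 + 5*c/9 - 4*sin(7*c/4)/5


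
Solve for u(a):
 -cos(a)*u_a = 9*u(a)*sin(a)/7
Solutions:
 u(a) = C1*cos(a)^(9/7)


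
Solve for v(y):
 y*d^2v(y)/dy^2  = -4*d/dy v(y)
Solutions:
 v(y) = C1 + C2/y^3


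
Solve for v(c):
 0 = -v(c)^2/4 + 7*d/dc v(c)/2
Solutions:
 v(c) = -14/(C1 + c)


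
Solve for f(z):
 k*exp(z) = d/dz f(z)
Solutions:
 f(z) = C1 + k*exp(z)


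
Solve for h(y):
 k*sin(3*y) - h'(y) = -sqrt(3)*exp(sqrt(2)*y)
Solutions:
 h(y) = C1 - k*cos(3*y)/3 + sqrt(6)*exp(sqrt(2)*y)/2


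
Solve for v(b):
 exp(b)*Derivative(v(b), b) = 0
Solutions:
 v(b) = C1


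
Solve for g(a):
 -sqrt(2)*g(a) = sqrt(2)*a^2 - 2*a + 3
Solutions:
 g(a) = -a^2 + sqrt(2)*a - 3*sqrt(2)/2


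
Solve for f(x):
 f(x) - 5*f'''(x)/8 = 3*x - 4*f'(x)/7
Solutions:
 f(x) = C1*exp(-x*(16*22050^(1/3)/(sqrt(4646985) + 2205)^(1/3) + 420^(1/3)*(sqrt(4646985) + 2205)^(1/3))/210)*sin(3^(1/6)*x*(-140^(1/3)*3^(2/3)*(sqrt(4646985) + 2205)^(1/3) + 48*2450^(1/3)/(sqrt(4646985) + 2205)^(1/3))/210) + C2*exp(-x*(16*22050^(1/3)/(sqrt(4646985) + 2205)^(1/3) + 420^(1/3)*(sqrt(4646985) + 2205)^(1/3))/210)*cos(3^(1/6)*x*(-140^(1/3)*3^(2/3)*(sqrt(4646985) + 2205)^(1/3) + 48*2450^(1/3)/(sqrt(4646985) + 2205)^(1/3))/210) + C3*exp(x*(16*22050^(1/3)/(sqrt(4646985) + 2205)^(1/3) + 420^(1/3)*(sqrt(4646985) + 2205)^(1/3))/105) + 3*x - 12/7


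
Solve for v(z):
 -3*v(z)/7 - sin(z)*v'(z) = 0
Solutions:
 v(z) = C1*(cos(z) + 1)^(3/14)/(cos(z) - 1)^(3/14)


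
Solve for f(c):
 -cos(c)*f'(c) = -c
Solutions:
 f(c) = C1 + Integral(c/cos(c), c)


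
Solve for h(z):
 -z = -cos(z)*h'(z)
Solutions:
 h(z) = C1 + Integral(z/cos(z), z)


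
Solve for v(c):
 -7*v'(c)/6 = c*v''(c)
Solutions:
 v(c) = C1 + C2/c^(1/6)


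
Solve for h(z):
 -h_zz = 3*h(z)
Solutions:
 h(z) = C1*sin(sqrt(3)*z) + C2*cos(sqrt(3)*z)


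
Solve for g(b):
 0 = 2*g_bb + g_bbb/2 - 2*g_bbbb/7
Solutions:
 g(b) = C1 + C2*b + C3*exp(b*(7 - sqrt(497))/8) + C4*exp(b*(7 + sqrt(497))/8)


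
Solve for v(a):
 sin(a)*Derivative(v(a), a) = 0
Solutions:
 v(a) = C1


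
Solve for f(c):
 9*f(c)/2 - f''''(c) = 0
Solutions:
 f(c) = C1*exp(-2^(3/4)*sqrt(3)*c/2) + C2*exp(2^(3/4)*sqrt(3)*c/2) + C3*sin(2^(3/4)*sqrt(3)*c/2) + C4*cos(2^(3/4)*sqrt(3)*c/2)


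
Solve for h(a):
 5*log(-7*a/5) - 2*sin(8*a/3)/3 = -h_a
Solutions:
 h(a) = C1 - 5*a*log(-a) - 5*a*log(7) + 5*a + 5*a*log(5) - cos(8*a/3)/4


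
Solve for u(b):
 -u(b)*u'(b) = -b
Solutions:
 u(b) = -sqrt(C1 + b^2)
 u(b) = sqrt(C1 + b^2)


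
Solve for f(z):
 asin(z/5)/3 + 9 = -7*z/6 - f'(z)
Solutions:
 f(z) = C1 - 7*z^2/12 - z*asin(z/5)/3 - 9*z - sqrt(25 - z^2)/3


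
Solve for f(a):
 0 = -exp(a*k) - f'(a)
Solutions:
 f(a) = C1 - exp(a*k)/k


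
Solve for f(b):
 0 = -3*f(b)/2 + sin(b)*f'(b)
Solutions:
 f(b) = C1*(cos(b) - 1)^(3/4)/(cos(b) + 1)^(3/4)


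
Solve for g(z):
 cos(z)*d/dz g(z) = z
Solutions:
 g(z) = C1 + Integral(z/cos(z), z)


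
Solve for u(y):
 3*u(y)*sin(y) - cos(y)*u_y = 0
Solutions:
 u(y) = C1/cos(y)^3


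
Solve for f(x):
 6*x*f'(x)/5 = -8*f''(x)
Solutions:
 f(x) = C1 + C2*erf(sqrt(30)*x/20)


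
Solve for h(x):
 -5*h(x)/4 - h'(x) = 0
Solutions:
 h(x) = C1*exp(-5*x/4)


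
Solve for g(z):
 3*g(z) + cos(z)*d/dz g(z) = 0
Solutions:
 g(z) = C1*(sin(z) - 1)^(3/2)/(sin(z) + 1)^(3/2)


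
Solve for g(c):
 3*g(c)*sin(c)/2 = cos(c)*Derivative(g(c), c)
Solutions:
 g(c) = C1/cos(c)^(3/2)


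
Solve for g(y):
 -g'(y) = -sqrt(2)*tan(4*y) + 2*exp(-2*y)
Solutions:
 g(y) = C1 + sqrt(2)*log(tan(4*y)^2 + 1)/8 + exp(-2*y)


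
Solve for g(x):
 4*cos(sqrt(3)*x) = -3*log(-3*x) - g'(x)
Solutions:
 g(x) = C1 - 3*x*log(-x) - 3*x*log(3) + 3*x - 4*sqrt(3)*sin(sqrt(3)*x)/3


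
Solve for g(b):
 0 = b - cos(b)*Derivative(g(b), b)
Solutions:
 g(b) = C1 + Integral(b/cos(b), b)


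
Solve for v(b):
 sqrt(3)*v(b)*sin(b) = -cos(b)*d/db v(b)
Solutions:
 v(b) = C1*cos(b)^(sqrt(3))


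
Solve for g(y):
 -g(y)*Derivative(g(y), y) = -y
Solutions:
 g(y) = -sqrt(C1 + y^2)
 g(y) = sqrt(C1 + y^2)


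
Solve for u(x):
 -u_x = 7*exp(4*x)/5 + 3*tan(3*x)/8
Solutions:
 u(x) = C1 - 7*exp(4*x)/20 + log(cos(3*x))/8


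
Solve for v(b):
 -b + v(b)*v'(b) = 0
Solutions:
 v(b) = -sqrt(C1 + b^2)
 v(b) = sqrt(C1 + b^2)


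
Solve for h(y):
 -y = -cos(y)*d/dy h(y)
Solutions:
 h(y) = C1 + Integral(y/cos(y), y)


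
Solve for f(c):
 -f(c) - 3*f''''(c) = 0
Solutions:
 f(c) = (C1*sin(sqrt(2)*3^(3/4)*c/6) + C2*cos(sqrt(2)*3^(3/4)*c/6))*exp(-sqrt(2)*3^(3/4)*c/6) + (C3*sin(sqrt(2)*3^(3/4)*c/6) + C4*cos(sqrt(2)*3^(3/4)*c/6))*exp(sqrt(2)*3^(3/4)*c/6)


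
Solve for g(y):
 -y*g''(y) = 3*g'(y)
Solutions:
 g(y) = C1 + C2/y^2


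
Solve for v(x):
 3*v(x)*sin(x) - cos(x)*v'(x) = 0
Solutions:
 v(x) = C1/cos(x)^3


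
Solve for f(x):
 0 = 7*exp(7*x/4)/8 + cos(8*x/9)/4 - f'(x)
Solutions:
 f(x) = C1 + exp(7*x/4)/2 + 9*sin(8*x/9)/32


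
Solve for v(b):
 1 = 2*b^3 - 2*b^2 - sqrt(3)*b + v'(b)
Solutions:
 v(b) = C1 - b^4/2 + 2*b^3/3 + sqrt(3)*b^2/2 + b


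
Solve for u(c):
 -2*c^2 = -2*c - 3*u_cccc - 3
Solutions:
 u(c) = C1 + C2*c + C3*c^2 + C4*c^3 + c^6/540 - c^5/180 - c^4/24


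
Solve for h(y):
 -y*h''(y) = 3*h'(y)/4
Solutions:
 h(y) = C1 + C2*y^(1/4)


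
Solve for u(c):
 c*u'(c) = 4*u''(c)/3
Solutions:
 u(c) = C1 + C2*erfi(sqrt(6)*c/4)


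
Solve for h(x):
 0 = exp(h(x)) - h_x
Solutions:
 h(x) = log(-1/(C1 + x))


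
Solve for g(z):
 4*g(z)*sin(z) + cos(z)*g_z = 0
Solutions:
 g(z) = C1*cos(z)^4


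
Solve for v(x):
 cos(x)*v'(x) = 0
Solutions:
 v(x) = C1


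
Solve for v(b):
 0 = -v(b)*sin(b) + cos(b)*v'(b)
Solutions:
 v(b) = C1/cos(b)


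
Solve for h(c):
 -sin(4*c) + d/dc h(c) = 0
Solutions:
 h(c) = C1 - cos(4*c)/4


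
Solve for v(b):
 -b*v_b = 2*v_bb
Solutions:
 v(b) = C1 + C2*erf(b/2)


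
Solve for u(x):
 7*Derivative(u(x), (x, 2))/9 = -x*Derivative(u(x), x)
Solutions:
 u(x) = C1 + C2*erf(3*sqrt(14)*x/14)


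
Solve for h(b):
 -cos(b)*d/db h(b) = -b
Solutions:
 h(b) = C1 + Integral(b/cos(b), b)


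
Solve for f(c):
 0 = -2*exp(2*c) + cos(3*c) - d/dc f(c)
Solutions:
 f(c) = C1 - exp(2*c) + sin(3*c)/3


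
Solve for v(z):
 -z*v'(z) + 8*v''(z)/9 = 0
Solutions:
 v(z) = C1 + C2*erfi(3*z/4)


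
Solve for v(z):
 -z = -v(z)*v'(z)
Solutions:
 v(z) = -sqrt(C1 + z^2)
 v(z) = sqrt(C1 + z^2)


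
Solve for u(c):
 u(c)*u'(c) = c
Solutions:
 u(c) = -sqrt(C1 + c^2)
 u(c) = sqrt(C1 + c^2)


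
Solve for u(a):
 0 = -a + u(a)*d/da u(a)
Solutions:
 u(a) = -sqrt(C1 + a^2)
 u(a) = sqrt(C1 + a^2)


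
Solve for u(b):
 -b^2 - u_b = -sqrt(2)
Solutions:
 u(b) = C1 - b^3/3 + sqrt(2)*b


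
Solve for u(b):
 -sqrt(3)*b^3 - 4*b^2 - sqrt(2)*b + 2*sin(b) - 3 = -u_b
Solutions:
 u(b) = C1 + sqrt(3)*b^4/4 + 4*b^3/3 + sqrt(2)*b^2/2 + 3*b + 2*cos(b)


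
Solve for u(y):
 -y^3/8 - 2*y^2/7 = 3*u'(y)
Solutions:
 u(y) = C1 - y^4/96 - 2*y^3/63


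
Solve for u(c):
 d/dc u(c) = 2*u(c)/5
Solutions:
 u(c) = C1*exp(2*c/5)


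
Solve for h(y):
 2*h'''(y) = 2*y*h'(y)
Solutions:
 h(y) = C1 + Integral(C2*airyai(y) + C3*airybi(y), y)


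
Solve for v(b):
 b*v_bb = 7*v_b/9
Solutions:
 v(b) = C1 + C2*b^(16/9)


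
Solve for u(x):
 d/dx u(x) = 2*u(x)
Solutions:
 u(x) = C1*exp(2*x)


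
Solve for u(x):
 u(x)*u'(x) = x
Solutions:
 u(x) = -sqrt(C1 + x^2)
 u(x) = sqrt(C1 + x^2)


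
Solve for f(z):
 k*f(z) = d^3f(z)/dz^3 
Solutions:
 f(z) = C1*exp(k^(1/3)*z) + C2*exp(k^(1/3)*z*(-1 + sqrt(3)*I)/2) + C3*exp(-k^(1/3)*z*(1 + sqrt(3)*I)/2)


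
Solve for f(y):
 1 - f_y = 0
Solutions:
 f(y) = C1 + y


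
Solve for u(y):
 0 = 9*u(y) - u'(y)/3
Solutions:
 u(y) = C1*exp(27*y)


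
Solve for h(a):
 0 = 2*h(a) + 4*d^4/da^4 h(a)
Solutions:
 h(a) = (C1*sin(2^(1/4)*a/2) + C2*cos(2^(1/4)*a/2))*exp(-2^(1/4)*a/2) + (C3*sin(2^(1/4)*a/2) + C4*cos(2^(1/4)*a/2))*exp(2^(1/4)*a/2)


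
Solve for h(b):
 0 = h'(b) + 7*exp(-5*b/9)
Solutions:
 h(b) = C1 + 63*exp(-5*b/9)/5


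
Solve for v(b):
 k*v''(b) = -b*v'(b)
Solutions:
 v(b) = C1 + C2*sqrt(k)*erf(sqrt(2)*b*sqrt(1/k)/2)


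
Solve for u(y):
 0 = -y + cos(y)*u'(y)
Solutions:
 u(y) = C1 + Integral(y/cos(y), y)


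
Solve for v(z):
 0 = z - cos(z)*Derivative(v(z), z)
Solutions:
 v(z) = C1 + Integral(z/cos(z), z)


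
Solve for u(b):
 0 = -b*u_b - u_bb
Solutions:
 u(b) = C1 + C2*erf(sqrt(2)*b/2)


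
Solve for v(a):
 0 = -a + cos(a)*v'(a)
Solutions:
 v(a) = C1 + Integral(a/cos(a), a)


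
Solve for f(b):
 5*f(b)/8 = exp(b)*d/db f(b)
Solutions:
 f(b) = C1*exp(-5*exp(-b)/8)


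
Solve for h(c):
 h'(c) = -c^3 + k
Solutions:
 h(c) = C1 - c^4/4 + c*k


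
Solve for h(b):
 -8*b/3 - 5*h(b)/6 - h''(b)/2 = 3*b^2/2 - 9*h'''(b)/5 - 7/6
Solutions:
 h(b) = C1*exp(b*(-5^(2/3)*(54*sqrt(734) + 1463)^(1/3) - 5*5^(1/3)/(54*sqrt(734) + 1463)^(1/3) + 10)/108)*sin(sqrt(3)*5^(1/3)*b*(-5^(1/3)*(54*sqrt(734) + 1463)^(1/3) + 5/(54*sqrt(734) + 1463)^(1/3))/108) + C2*exp(b*(-5^(2/3)*(54*sqrt(734) + 1463)^(1/3) - 5*5^(1/3)/(54*sqrt(734) + 1463)^(1/3) + 10)/108)*cos(sqrt(3)*5^(1/3)*b*(-5^(1/3)*(54*sqrt(734) + 1463)^(1/3) + 5/(54*sqrt(734) + 1463)^(1/3))/108) + C3*exp(b*(5*5^(1/3)/(54*sqrt(734) + 1463)^(1/3) + 5 + 5^(2/3)*(54*sqrt(734) + 1463)^(1/3))/54) - 9*b^2/5 - 16*b/5 + 89/25


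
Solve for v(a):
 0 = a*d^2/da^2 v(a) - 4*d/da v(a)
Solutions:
 v(a) = C1 + C2*a^5


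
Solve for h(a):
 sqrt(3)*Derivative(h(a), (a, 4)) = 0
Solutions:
 h(a) = C1 + C2*a + C3*a^2 + C4*a^3


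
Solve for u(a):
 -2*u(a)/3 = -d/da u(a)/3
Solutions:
 u(a) = C1*exp(2*a)


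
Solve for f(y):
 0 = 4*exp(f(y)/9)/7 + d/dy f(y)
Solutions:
 f(y) = 9*log(1/(C1 + 4*y)) + 9*log(63)


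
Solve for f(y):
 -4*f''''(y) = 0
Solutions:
 f(y) = C1 + C2*y + C3*y^2 + C4*y^3


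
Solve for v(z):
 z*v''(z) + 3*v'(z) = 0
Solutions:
 v(z) = C1 + C2/z^2


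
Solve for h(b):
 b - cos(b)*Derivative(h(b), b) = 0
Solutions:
 h(b) = C1 + Integral(b/cos(b), b)


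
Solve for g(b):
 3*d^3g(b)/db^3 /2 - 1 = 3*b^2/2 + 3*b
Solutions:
 g(b) = C1 + C2*b + C3*b^2 + b^5/60 + b^4/12 + b^3/9


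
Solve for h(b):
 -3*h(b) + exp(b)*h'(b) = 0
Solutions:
 h(b) = C1*exp(-3*exp(-b))


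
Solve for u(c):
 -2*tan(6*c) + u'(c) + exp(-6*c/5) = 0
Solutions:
 u(c) = C1 + log(tan(6*c)^2 + 1)/6 + 5*exp(-6*c/5)/6


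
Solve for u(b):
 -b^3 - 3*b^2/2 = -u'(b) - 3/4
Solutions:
 u(b) = C1 + b^4/4 + b^3/2 - 3*b/4


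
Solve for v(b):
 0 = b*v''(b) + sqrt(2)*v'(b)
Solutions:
 v(b) = C1 + C2*b^(1 - sqrt(2))


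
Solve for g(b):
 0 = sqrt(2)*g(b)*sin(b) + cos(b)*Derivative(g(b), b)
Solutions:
 g(b) = C1*cos(b)^(sqrt(2))


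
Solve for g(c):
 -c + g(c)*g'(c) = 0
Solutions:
 g(c) = -sqrt(C1 + c^2)
 g(c) = sqrt(C1 + c^2)


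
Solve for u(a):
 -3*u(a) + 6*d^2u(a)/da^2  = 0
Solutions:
 u(a) = C1*exp(-sqrt(2)*a/2) + C2*exp(sqrt(2)*a/2)


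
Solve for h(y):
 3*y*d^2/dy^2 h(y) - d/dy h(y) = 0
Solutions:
 h(y) = C1 + C2*y^(4/3)


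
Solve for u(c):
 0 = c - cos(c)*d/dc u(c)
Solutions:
 u(c) = C1 + Integral(c/cos(c), c)


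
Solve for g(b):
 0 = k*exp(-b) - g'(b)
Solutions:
 g(b) = C1 - k*exp(-b)


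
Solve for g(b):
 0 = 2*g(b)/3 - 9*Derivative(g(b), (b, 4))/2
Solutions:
 g(b) = C1*exp(-sqrt(2)*3^(1/4)*b/3) + C2*exp(sqrt(2)*3^(1/4)*b/3) + C3*sin(sqrt(2)*3^(1/4)*b/3) + C4*cos(sqrt(2)*3^(1/4)*b/3)


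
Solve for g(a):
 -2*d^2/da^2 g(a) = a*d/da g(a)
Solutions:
 g(a) = C1 + C2*erf(a/2)


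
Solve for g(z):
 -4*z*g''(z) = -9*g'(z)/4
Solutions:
 g(z) = C1 + C2*z^(25/16)


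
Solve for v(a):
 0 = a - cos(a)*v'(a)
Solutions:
 v(a) = C1 + Integral(a/cos(a), a)


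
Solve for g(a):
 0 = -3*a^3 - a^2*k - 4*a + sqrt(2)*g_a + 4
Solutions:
 g(a) = C1 + 3*sqrt(2)*a^4/8 + sqrt(2)*a^3*k/6 + sqrt(2)*a^2 - 2*sqrt(2)*a


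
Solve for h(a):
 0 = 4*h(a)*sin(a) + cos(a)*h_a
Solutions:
 h(a) = C1*cos(a)^4


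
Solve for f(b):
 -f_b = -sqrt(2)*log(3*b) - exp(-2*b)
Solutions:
 f(b) = C1 + sqrt(2)*b*log(b) + sqrt(2)*b*(-1 + log(3)) - exp(-2*b)/2


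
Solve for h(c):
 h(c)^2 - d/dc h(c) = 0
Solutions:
 h(c) = -1/(C1 + c)


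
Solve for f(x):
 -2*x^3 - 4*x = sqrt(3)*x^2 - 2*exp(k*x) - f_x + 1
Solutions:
 f(x) = C1 + x^4/2 + sqrt(3)*x^3/3 + 2*x^2 + x - 2*exp(k*x)/k


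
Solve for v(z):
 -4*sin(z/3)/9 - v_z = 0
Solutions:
 v(z) = C1 + 4*cos(z/3)/3


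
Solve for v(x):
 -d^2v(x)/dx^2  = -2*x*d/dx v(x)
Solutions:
 v(x) = C1 + C2*erfi(x)


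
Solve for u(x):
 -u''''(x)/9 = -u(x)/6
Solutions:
 u(x) = C1*exp(-2^(3/4)*3^(1/4)*x/2) + C2*exp(2^(3/4)*3^(1/4)*x/2) + C3*sin(2^(3/4)*3^(1/4)*x/2) + C4*cos(2^(3/4)*3^(1/4)*x/2)


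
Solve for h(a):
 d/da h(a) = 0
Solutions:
 h(a) = C1


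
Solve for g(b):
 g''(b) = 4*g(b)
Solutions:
 g(b) = C1*exp(-2*b) + C2*exp(2*b)


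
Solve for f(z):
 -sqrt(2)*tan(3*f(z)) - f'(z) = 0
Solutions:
 f(z) = -asin(C1*exp(-3*sqrt(2)*z))/3 + pi/3
 f(z) = asin(C1*exp(-3*sqrt(2)*z))/3


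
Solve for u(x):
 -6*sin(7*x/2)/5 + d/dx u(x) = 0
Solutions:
 u(x) = C1 - 12*cos(7*x/2)/35


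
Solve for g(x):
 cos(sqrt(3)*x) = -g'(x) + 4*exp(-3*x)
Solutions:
 g(x) = C1 - sqrt(3)*sin(sqrt(3)*x)/3 - 4*exp(-3*x)/3


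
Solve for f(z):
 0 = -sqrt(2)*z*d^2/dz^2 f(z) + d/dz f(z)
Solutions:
 f(z) = C1 + C2*z^(sqrt(2)/2 + 1)


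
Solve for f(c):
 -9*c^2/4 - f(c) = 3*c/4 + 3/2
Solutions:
 f(c) = -9*c^2/4 - 3*c/4 - 3/2


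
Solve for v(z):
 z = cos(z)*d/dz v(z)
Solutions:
 v(z) = C1 + Integral(z/cos(z), z)


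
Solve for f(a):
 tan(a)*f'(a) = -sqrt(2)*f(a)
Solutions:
 f(a) = C1/sin(a)^(sqrt(2))


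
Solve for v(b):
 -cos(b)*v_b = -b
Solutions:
 v(b) = C1 + Integral(b/cos(b), b)


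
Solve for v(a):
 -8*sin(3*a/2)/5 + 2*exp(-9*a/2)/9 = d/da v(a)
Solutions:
 v(a) = C1 + 16*cos(3*a/2)/15 - 4*exp(-9*a/2)/81


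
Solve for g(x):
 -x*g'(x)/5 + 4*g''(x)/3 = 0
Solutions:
 g(x) = C1 + C2*erfi(sqrt(30)*x/20)


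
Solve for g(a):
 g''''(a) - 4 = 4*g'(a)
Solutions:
 g(a) = C1 + C4*exp(2^(2/3)*a) - a + (C2*sin(2^(2/3)*sqrt(3)*a/2) + C3*cos(2^(2/3)*sqrt(3)*a/2))*exp(-2^(2/3)*a/2)


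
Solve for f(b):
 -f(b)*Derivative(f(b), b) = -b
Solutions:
 f(b) = -sqrt(C1 + b^2)
 f(b) = sqrt(C1 + b^2)


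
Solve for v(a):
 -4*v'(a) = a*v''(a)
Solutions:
 v(a) = C1 + C2/a^3


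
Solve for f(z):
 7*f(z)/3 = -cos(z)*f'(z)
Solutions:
 f(z) = C1*(sin(z) - 1)^(7/6)/(sin(z) + 1)^(7/6)


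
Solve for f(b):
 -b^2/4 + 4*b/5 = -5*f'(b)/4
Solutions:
 f(b) = C1 + b^3/15 - 8*b^2/25


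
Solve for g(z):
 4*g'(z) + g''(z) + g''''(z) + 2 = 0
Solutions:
 g(z) = C1 + C2*exp(-3^(1/3)*z*(-(18 + sqrt(327))^(1/3) + 3^(1/3)/(18 + sqrt(327))^(1/3))/6)*sin(3^(1/6)*z*(3/(18 + sqrt(327))^(1/3) + 3^(2/3)*(18 + sqrt(327))^(1/3))/6) + C3*exp(-3^(1/3)*z*(-(18 + sqrt(327))^(1/3) + 3^(1/3)/(18 + sqrt(327))^(1/3))/6)*cos(3^(1/6)*z*(3/(18 + sqrt(327))^(1/3) + 3^(2/3)*(18 + sqrt(327))^(1/3))/6) + C4*exp(3^(1/3)*z*(-(18 + sqrt(327))^(1/3) + 3^(1/3)/(18 + sqrt(327))^(1/3))/3) - z/2


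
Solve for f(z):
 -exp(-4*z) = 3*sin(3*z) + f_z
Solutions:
 f(z) = C1 + cos(3*z) + exp(-4*z)/4


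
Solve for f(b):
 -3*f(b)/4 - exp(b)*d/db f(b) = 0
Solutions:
 f(b) = C1*exp(3*exp(-b)/4)


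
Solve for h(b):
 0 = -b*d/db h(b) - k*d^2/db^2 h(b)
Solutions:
 h(b) = C1 + C2*sqrt(k)*erf(sqrt(2)*b*sqrt(1/k)/2)


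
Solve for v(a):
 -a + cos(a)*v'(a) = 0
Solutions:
 v(a) = C1 + Integral(a/cos(a), a)


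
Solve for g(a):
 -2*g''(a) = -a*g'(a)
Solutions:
 g(a) = C1 + C2*erfi(a/2)


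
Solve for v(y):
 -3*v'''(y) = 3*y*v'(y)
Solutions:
 v(y) = C1 + Integral(C2*airyai(-y) + C3*airybi(-y), y)


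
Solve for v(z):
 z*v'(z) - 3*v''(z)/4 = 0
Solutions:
 v(z) = C1 + C2*erfi(sqrt(6)*z/3)


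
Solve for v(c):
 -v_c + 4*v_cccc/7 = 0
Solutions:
 v(c) = C1 + C4*exp(14^(1/3)*c/2) + (C2*sin(14^(1/3)*sqrt(3)*c/4) + C3*cos(14^(1/3)*sqrt(3)*c/4))*exp(-14^(1/3)*c/4)


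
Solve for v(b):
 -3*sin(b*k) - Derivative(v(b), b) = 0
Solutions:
 v(b) = C1 + 3*cos(b*k)/k


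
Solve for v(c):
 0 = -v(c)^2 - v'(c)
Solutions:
 v(c) = 1/(C1 + c)


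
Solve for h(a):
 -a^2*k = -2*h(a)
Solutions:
 h(a) = a^2*k/2


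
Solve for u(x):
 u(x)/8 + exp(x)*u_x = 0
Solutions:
 u(x) = C1*exp(exp(-x)/8)


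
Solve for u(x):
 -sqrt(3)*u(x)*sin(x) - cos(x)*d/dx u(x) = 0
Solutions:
 u(x) = C1*cos(x)^(sqrt(3))


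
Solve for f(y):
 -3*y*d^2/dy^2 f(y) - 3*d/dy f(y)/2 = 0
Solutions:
 f(y) = C1 + C2*sqrt(y)


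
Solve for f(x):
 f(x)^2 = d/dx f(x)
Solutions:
 f(x) = -1/(C1 + x)


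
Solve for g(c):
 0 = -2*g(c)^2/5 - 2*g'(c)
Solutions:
 g(c) = 5/(C1 + c)
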